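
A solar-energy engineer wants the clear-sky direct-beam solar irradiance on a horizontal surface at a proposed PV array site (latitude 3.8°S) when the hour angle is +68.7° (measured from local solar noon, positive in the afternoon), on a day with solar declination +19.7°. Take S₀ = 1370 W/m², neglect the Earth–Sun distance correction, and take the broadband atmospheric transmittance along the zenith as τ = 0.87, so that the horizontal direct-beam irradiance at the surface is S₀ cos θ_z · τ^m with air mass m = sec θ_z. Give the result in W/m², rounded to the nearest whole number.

282 W/m²

cos θ_z = sin φ sin δ + cos φ cos δ cos H = (-0.0663)(0.3371) + (0.9978)(0.9415)(0.3633) = 0.3189.
Air mass m = 1/cos θ_z = 1/0.3189 = 3.136; τ^m = 0.87^3.136 = 0.6461.
Surface direct beam = 1370 × 0.3189 × 0.6461 = 282.28 W/m².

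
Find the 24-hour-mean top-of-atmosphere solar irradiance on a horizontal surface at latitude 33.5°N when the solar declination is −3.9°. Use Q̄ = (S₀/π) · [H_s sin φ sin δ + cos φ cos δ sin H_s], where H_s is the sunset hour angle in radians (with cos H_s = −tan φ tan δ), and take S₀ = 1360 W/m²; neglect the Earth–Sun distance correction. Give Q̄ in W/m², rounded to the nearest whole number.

The sunset hour angle satisfies cos H_s = −tan φ tan δ = 0.0451, giving H_s = 87.42°. In radians, H_s = 1.5258.
H_s sin φ sin δ = 1.5258 × 0.5519 × -0.0680 = -0.0573.
cos φ cos δ sin H_s = 0.8339 × 0.9977 × 0.9990 = 0.8312.
Q̄ = (1360/π) × (-0.0573 + 0.8312) = 432.90 × 0.7739 = 335.02 W/m².

335 W/m²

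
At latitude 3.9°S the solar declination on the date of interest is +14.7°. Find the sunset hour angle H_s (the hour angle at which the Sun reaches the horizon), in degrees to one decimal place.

89.0°

−tan φ tan δ = −(-0.0682)(0.2623) = 0.0179; H_s = arccos(0.0179) = 88.97°.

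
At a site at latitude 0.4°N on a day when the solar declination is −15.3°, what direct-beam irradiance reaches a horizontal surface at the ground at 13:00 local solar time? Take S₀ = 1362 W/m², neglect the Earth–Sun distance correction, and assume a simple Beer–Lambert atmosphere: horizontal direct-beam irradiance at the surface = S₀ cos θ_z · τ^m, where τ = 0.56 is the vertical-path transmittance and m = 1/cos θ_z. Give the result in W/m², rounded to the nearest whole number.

Hour angle H = 15° × (13 − 12) = 15.00°.
cos θ_z = sin(0.4°) sin(-15.3°) + cos(0.4°) cos(-15.3°) cos(15.00°) = -0.0018 + 0.9317 = 0.9299.
Air mass m = 1/cos θ_z = 1/0.9299 = 1.075; τ^m = 0.56^1.075 = 0.5362.
Surface direct beam = 1362 × 0.9299 × 0.5362 = 679.11 W/m².

679 W/m²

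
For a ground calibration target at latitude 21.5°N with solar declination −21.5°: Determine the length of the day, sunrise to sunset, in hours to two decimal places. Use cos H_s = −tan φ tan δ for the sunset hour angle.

10.81 hours

cos H_s = −tan(21.5°) · tan(-21.5°) = 0.1552, so H_s = arccos(0.1552) = 81.07°.
Day length = 2 H_s / 15° h⁻¹ = 162.14° / 15 = 10.809 h.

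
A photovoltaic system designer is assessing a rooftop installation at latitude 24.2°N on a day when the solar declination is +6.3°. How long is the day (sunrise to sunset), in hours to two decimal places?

The sunset hour angle satisfies cos H_s = −tan φ tan δ = -0.0496, giving H_s = 92.84°.
Day length = 2 H_s / 15° h⁻¹ = 185.68° / 15 = 12.379 h.

12.38 hours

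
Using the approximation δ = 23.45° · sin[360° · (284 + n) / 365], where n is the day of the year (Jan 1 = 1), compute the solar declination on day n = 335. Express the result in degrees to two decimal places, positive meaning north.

-22.11°

360 × (284 + 335) / 365 = 610.521°; sin(610.521°) = -0.9428.
δ = 23.45 × -0.9428 = -22.109° ≈ -22.11°.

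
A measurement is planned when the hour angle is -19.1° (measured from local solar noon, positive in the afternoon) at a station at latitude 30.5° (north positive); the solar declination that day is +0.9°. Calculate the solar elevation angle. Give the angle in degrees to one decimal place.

cos θ_z = sin(30.5°) sin(0.9°) + cos(30.5°) cos(0.9°) cos(-19.10°) = 0.0080 + 0.8141 = 0.8221.
θ_z = arccos(0.8221) = 34.70°, so the elevation is 90° − 34.70° = 55.30°.

55.3°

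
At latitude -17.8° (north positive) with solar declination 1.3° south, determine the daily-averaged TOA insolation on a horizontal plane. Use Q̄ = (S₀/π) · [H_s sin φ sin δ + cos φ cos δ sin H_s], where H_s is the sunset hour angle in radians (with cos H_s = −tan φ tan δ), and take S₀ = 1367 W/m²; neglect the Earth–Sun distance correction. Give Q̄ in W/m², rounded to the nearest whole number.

419 W/m²

cos H_s = −tan(-17.8°) · tan(-1.3°) = -0.0073, so H_s = arccos(-0.0073) = 90.42°. In radians, H_s = 1.5781.
H_s sin φ sin δ = 1.5781 × -0.3057 × -0.0227 = 0.0110.
cos φ cos δ sin H_s = 0.9521 × 0.9997 × 1.0000 = 0.9518.
Q̄ = (1367/π) × (0.0110 + 0.9518) = 435.13 × 0.9628 = 418.94 W/m².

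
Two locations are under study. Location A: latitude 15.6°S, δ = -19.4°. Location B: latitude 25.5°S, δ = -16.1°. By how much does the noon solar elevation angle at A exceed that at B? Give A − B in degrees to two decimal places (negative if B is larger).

+5.60°

A: 90° − |-15.6 − (-19.4)| = 86.20°.
B: 90° − |-25.5 − (-16.1)| = 80.60°.
A − B = 86.20 − 80.60 = 5.60°.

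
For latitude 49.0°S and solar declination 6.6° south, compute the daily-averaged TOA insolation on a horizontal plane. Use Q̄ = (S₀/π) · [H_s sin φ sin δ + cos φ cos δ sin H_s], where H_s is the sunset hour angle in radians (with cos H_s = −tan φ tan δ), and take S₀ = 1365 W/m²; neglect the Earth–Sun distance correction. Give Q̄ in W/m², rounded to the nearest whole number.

−tan φ tan δ = −(-1.1504)(-0.1157) = -0.1331; H_s = arccos(-0.1331) = 97.65°. In radians, H_s = 1.7043.
H_s sin φ sin δ = 1.7043 × -0.7547 × -0.1149 = 0.1478.
cos φ cos δ sin H_s = 0.6561 × 0.9934 × 0.9911 = 0.6460.
Q̄ = (1365/π) × (0.1478 + 0.6460) = 434.49 × 0.7938 = 344.90 W/m².

345 W/m²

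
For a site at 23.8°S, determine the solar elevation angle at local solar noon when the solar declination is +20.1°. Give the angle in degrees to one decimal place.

46.1°

At local solar noon the hour angle is zero, so the elevation is 90° − |φ − δ| = 90° − |-23.8° − (20.1°)| = 90° − 43.9° = 46.1°.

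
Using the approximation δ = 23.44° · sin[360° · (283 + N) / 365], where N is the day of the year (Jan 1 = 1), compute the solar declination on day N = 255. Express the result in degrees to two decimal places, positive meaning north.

+3.82°

360 × (283 + 255) / 365 = 530.630°; sin(530.630°) = 0.1628.
δ = 23.44 × 0.1628 = 3.816° ≈ +3.82°.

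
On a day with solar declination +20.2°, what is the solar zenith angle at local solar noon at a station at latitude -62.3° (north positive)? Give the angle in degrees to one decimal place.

At local solar noon the hour angle is zero, so the zenith angle is |φ − δ| = |-62.3° − (20.2°)| = 82.5°.

82.5°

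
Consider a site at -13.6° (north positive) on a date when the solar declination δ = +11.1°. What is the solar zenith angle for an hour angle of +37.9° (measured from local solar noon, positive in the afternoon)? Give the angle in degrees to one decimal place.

45.0°

cos θ_z = sin φ sin δ + cos φ cos δ cos H = (-0.2351)(0.1925) + (0.9720)(0.9813)(0.7891) = 0.7074.
θ_z = arccos(0.7074) = 44.98°.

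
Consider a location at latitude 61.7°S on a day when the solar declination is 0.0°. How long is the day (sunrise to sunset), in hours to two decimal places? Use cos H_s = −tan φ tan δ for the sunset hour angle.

cos H_s = −tan(-61.7°) · tan(0.0°) = 0.0000, so H_s = arccos(0.0000) = 90.00°.
Day length = 2 H_s / 15° h⁻¹ = 180.00° / 15 = 12.000 h.

12.00 hours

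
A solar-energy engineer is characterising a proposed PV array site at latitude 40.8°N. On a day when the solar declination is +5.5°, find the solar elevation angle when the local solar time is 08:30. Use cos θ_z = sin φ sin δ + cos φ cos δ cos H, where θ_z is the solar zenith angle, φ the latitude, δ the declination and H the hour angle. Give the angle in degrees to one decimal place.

31.4°

Hour angle H = 15° × (8.5 − 12) = -52.50°.
With φ = 40.8°, δ = 5.5°, H = -52.50°: sin φ sin δ = 0.0626, cos φ cos δ cos H = 0.4587, so cos θ_z = 0.5213.
θ_z = arccos(0.5213) = 58.58°, so the elevation is 90° − 58.58° = 31.42°.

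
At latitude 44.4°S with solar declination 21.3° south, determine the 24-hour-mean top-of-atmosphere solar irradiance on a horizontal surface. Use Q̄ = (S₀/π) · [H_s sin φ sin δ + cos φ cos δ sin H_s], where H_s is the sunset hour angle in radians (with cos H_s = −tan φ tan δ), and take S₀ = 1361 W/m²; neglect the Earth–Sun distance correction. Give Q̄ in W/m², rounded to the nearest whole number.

−tan φ tan δ = −(-0.9793)(-0.3899) = -0.3818; H_s = arccos(-0.3818) = 112.45°. In radians, H_s = 1.9626.
H_s sin φ sin δ = 1.9626 × -0.6997 × -0.3633 = 0.4989.
cos φ cos δ sin H_s = 0.7145 × 0.9317 × 0.9242 = 0.6152.
Q̄ = (1361/π) × (0.4989 + 0.6152) = 433.22 × 1.1141 = 482.65 W/m².

483 W/m²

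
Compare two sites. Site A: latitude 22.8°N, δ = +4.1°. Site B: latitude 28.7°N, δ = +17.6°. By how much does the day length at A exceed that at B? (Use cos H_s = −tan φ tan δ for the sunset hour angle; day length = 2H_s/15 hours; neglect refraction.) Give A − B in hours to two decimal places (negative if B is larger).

A: H_s = arccos(−tan 22.8° · tan 4.1°) = 91.73°, so 2H_s/15 = 12.2307 h.
B: H_s = arccos(−tan 28.7° · tan 17.6°) = 100.00°, so 2H_s/15 = 13.3333 h.
A − B = 12.2307 − 13.3333 = -1.1026 h.

-1.10 h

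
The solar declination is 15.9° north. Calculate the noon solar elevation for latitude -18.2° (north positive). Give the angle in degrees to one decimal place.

At local solar noon the hour angle is zero, so the elevation is 90° − |φ − δ| = 90° − |-18.2° − (15.9°)| = 90° − 34.1° = 55.9°.

55.9°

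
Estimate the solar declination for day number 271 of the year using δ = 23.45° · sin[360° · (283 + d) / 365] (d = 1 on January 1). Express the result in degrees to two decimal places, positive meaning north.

-2.62°

360 × (283 + 271) / 365 = 546.411°; sin(546.411°) = -0.1117.
δ = 23.45 × -0.1117 = -2.619° ≈ -2.62°.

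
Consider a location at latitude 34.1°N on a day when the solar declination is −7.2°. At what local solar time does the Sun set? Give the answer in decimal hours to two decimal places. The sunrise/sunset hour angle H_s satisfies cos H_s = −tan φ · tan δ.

17.67 h

The sunset hour angle satisfies cos H_s = −tan φ tan δ = 0.0855, giving H_s = 85.10°.
Sunset is at 12 + H_s/15 = 12 + 5.673 = 17.673 h local solar time.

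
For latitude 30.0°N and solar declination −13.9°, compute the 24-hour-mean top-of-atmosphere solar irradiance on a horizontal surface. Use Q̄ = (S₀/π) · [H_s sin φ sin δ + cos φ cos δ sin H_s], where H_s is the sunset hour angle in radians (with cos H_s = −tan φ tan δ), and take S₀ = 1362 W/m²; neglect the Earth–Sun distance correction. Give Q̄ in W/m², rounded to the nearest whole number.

−tan φ tan δ = −(0.5774)(-0.2475) = 0.1429; H_s = arccos(0.1429) = 81.78°. In radians, H_s = 1.4273.
H_s sin φ sin δ = 1.4273 × 0.5000 × -0.2402 = -0.1714.
cos φ cos δ sin H_s = 0.8660 × 0.9707 × 0.9897 = 0.8320.
Q̄ = (1362/π) × (-0.1714 + 0.8320) = 433.54 × 0.6606 = 286.40 W/m².

286 W/m²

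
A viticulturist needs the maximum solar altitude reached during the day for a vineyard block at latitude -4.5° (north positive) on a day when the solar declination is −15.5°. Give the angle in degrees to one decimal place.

79.0°

At local solar noon the hour angle is zero, so the elevation is 90° − |φ − δ| = 90° − |-4.5° − (-15.5°)| = 90° − 11.0° = 79.0°.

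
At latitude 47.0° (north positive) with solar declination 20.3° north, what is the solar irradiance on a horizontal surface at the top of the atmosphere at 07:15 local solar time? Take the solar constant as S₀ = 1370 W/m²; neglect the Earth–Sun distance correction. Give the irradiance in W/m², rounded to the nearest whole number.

Hour angle H = 15° × (7.25 − 12) = -71.25°.
cos θ_z = sin(47.0°) sin(20.3°) + cos(47.0°) cos(20.3°) cos(-71.25°) = 0.2537 + 0.2056 = 0.4593.
Top-of-atmosphere irradiance = S₀ cos θ_z = 1370 × 0.4593 = 629.24 W/m².

629 W/m²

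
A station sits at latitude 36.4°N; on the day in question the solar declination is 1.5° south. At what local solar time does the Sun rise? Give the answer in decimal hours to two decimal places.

−tan φ tan δ = −(0.7373)(-0.0262) = 0.0193; H_s = arccos(0.0193) = 88.89°.
Sunrise is at 12 − H_s/15 = 12 − 5.926 = 6.074 h local solar time.

6.07 h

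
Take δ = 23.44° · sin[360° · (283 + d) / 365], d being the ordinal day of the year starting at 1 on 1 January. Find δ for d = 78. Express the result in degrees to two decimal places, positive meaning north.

-1.61°

360 × (283 + 78) / 365 = 356.055°; sin(356.055°) = -0.0688.
δ = 23.44 × -0.0688 = -1.613° ≈ -1.61°.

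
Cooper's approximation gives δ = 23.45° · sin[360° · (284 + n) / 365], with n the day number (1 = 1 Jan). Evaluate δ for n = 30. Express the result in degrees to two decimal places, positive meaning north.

360 × (284 + 30) / 365 = 309.699°; sin(309.699°) = -0.7694.
δ = 23.45 × -0.7694 = -18.042° ≈ -18.04°.

-18.04°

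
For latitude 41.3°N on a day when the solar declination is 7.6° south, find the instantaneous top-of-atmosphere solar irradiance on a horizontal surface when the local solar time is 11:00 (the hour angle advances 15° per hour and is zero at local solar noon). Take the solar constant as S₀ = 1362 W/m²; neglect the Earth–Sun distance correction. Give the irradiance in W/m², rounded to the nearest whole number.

Hour angle H = 15° × (11 − 12) = -15.00°.
With φ = 41.3°, δ = -7.6°, H = -15.00°: sin φ sin δ = -0.0873, cos φ cos δ cos H = 0.7193, so cos θ_z = 0.6320.
Top-of-atmosphere irradiance = S₀ cos θ_z = 1362 × 0.6320 = 860.78 W/m².

861 W/m²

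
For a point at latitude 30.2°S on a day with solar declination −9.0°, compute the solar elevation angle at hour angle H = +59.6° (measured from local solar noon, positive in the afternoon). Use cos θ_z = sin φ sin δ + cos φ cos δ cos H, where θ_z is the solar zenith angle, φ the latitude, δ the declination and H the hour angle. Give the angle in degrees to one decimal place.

30.7°

cos θ_z = sin(-30.2°) sin(-9.0°) + cos(-30.2°) cos(-9.0°) cos(59.60°) = 0.0787 + 0.4320 = 0.5107.
θ_z = arccos(0.5107) = 59.29°, so the elevation is 90° − 59.29° = 30.71°.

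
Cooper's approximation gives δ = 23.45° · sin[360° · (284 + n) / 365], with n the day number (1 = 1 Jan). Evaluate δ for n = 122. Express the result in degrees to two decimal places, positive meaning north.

+15.21°

360 × (284 + 122) / 365 = 400.438°; sin(400.438°) = 0.6486.
δ = 23.45 × 0.6486 = 15.210° ≈ +15.21°.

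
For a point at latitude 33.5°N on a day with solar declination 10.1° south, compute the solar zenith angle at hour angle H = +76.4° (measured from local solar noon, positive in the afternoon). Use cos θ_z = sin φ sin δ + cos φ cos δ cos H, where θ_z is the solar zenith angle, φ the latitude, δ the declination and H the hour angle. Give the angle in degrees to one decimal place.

84.5°

With φ = 33.5°, δ = -10.1°, H = 76.40°: sin φ sin δ = -0.0968, cos φ cos δ cos H = 0.1930, so cos θ_z = 0.0962.
θ_z = arccos(0.0962) = 84.48°.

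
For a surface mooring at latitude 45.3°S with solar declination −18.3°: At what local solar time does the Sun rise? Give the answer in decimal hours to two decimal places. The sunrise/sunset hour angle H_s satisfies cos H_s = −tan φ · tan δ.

4.70 h

The sunset hour angle satisfies cos H_s = −tan φ tan δ = -0.3342, giving H_s = 109.52°.
Sunrise is at 12 − H_s/15 = 12 − 7.301 = 4.699 h local solar time.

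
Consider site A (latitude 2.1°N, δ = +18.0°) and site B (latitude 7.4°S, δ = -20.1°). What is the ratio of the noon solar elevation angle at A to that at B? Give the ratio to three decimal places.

0.959

A: 90° − |2.1 − (18.0)| = 74.10°.
B: 90° − |-7.4 − (-20.1)| = 77.30°.
Ratio A/B = 74.1000 / 77.3000 = 0.9586.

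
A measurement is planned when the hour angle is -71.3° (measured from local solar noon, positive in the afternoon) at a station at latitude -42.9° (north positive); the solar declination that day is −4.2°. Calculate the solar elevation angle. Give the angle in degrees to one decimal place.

16.5°

With φ = -42.9°, δ = -4.2°, H = -71.30°: sin φ sin δ = 0.0499, cos φ cos δ cos H = 0.2342, so cos θ_z = 0.2841.
θ_z = arccos(0.2841) = 73.49°, so the elevation is 90° − 73.49° = 16.51°.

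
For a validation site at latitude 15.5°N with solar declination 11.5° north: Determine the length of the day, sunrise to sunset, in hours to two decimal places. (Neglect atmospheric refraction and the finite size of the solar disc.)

cos H_s = −tan(15.5°) · tan(11.5°) = -0.0564, so H_s = arccos(-0.0564) = 93.23°.
Day length = 2 H_s / 15° h⁻¹ = 186.46° / 15 = 12.431 h.

12.43 hours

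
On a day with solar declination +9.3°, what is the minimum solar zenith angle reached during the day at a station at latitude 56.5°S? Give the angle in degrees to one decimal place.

65.8°

At local solar noon the hour angle is zero, so the zenith angle is |φ − δ| = |-56.5° − (9.3°)| = 65.8°.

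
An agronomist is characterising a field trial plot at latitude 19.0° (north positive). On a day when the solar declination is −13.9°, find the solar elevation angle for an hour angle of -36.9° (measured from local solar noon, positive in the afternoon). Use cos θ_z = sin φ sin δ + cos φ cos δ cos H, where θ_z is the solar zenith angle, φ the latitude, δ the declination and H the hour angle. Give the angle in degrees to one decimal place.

41.0°

cos θ_z = sin φ sin δ + cos φ cos δ cos H = (0.3256)(-0.2402) + (0.9455)(0.9707)(0.7997) = 0.6558.
θ_z = arccos(0.6558) = 49.02°, so the elevation is 90° − 49.02° = 40.98°.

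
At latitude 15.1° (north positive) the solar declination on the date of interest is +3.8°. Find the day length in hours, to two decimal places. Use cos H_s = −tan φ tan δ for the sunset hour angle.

12.14 hours

−tan φ tan δ = −(0.2698)(0.0664) = -0.0179; H_s = arccos(-0.0179) = 91.03°.
Day length = 2 H_s / 15° h⁻¹ = 182.06° / 15 = 12.137 h.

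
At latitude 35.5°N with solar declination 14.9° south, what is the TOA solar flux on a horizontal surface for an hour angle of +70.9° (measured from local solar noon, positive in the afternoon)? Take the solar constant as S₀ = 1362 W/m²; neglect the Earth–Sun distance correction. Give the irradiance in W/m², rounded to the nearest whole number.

cos θ_z = sin φ sin δ + cos φ cos δ cos H = (0.5807)(-0.2571) + (0.8141)(0.9664)(0.3272) = 0.1081.
Top-of-atmosphere irradiance = S₀ cos θ_z = 1362 × 0.1081 = 147.23 W/m².

147 W/m²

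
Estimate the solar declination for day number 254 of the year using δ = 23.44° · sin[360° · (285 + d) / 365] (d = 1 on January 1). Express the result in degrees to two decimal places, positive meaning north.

+3.42°

360 × (285 + 254) / 365 = 531.616°; sin(531.616°) = 0.1458.
δ = 23.44 × 0.1458 = 3.418° ≈ +3.42°.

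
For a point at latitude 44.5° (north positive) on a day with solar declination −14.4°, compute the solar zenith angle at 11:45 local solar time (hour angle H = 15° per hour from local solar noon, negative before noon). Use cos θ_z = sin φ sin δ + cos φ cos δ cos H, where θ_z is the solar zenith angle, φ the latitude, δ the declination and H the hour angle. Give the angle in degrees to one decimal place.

59.0°

Hour angle H = 15° × (11.75 − 12) = -3.75°.
With φ = 44.5°, δ = -14.4°, H = -3.75°: sin φ sin δ = -0.1743, cos φ cos δ cos H = 0.6894, so cos θ_z = 0.5151.
θ_z = arccos(0.5151) = 59.00°.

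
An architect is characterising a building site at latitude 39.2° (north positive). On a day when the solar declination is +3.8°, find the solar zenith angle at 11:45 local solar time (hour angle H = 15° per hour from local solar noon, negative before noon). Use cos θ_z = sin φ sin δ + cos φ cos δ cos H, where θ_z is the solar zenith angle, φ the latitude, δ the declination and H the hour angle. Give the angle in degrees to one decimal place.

35.6°

Hour angle H = 15° × (11.75 − 12) = -3.75°.
cos θ_z = sin(39.2°) sin(3.8°) + cos(39.2°) cos(3.8°) cos(-3.75°) = 0.0419 + 0.7716 = 0.8135.
θ_z = arccos(0.8135) = 35.56°.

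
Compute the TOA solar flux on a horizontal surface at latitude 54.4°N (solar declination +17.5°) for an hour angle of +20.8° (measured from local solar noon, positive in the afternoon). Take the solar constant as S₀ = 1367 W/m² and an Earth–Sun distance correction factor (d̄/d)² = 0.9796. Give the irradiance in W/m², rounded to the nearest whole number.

1022 W/m²

cos θ_z = sin φ sin δ + cos φ cos δ cos H = (0.8131)(0.3007) + (0.5821)(0.9537)(0.9348) = 0.7635.
Top-of-atmosphere irradiance = S₀ (d̄/d)² cos θ_z = 1367 × 0.9796 × 0.7635 = 1022.41 W/m².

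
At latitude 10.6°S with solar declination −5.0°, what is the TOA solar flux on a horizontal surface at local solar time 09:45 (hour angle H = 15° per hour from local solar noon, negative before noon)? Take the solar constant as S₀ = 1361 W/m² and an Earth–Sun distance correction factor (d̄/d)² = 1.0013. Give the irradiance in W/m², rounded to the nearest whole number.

Hour angle H = 15° × (9.75 − 12) = -33.75°.
With φ = -10.6°, δ = -5.0°, H = -33.75°: sin φ sin δ = 0.0160, cos φ cos δ cos H = 0.8142, so cos θ_z = 0.8302.
Top-of-atmosphere irradiance = S₀ (d̄/d)² cos θ_z = 1361 × 1.0013 × 0.8302 = 1131.37 W/m².

1131 W/m²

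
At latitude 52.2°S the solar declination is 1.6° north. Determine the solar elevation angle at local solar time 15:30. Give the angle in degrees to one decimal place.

Hour angle H = 15° × (15.5 − 12) = 52.50°.
cos θ_z = sin φ sin δ + cos φ cos δ cos H = (-0.7902)(0.0279) + (0.6129)(0.9996)(0.6088) = 0.3509.
θ_z = arccos(0.3509) = 69.46°, so the elevation is 90° − 69.46° = 20.54°.

20.5°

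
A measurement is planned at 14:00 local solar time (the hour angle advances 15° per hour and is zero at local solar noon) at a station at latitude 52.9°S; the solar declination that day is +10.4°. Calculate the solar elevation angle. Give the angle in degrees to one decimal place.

21.7°

Hour angle H = 15° × (14 − 12) = 30.00°.
With φ = -52.9°, δ = 10.4°, H = 30.00°: sin φ sin δ = -0.1440, cos φ cos δ cos H = 0.5138, so cos θ_z = 0.3698.
θ_z = arccos(0.3698) = 68.30°, so the elevation is 90° − 68.30° = 21.70°.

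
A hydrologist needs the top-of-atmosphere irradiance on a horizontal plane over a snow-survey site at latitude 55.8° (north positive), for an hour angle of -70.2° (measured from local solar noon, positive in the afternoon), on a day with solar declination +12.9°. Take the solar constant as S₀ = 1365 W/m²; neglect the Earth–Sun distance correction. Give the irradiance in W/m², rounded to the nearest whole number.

With φ = 55.8°, δ = 12.9°, H = -70.20°: sin φ sin δ = 0.1846, cos φ cos δ cos H = 0.1856, so cos θ_z = 0.3702.
Top-of-atmosphere irradiance = S₀ cos θ_z = 1365 × 0.3702 = 505.32 W/m².

505 W/m²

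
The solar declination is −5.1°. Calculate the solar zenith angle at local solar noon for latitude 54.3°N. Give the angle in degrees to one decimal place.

At local solar noon the hour angle is zero, so the zenith angle is |φ − δ| = |54.3° − (-5.1°)| = 59.4°.

59.4°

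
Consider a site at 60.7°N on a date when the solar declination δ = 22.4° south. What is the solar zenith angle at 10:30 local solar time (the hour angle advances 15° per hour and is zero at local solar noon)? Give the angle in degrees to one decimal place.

85.1°

Hour angle H = 15° × (10.5 − 12) = -22.50°.
cos θ_z = sin φ sin δ + cos φ cos δ cos H = (0.8721)(-0.3811) + (0.4894)(0.9245)(0.9239) = 0.0857.
θ_z = arccos(0.0857) = 85.08°.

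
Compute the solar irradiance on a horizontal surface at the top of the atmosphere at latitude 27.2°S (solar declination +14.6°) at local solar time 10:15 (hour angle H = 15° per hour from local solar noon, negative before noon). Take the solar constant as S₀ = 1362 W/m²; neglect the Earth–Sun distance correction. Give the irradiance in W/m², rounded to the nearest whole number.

894 W/m²

Hour angle H = 15° × (10.25 − 12) = -26.25°.
cos θ_z = sin φ sin δ + cos φ cos δ cos H = (-0.4571)(0.2521) + (0.8894)(0.9677)(0.8969) = 0.6567.
Top-of-atmosphere irradiance = S₀ cos θ_z = 1362 × 0.6567 = 894.43 W/m².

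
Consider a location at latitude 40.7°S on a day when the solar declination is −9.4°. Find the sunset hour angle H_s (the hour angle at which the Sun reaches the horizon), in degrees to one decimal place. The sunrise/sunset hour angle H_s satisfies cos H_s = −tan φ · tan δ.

98.2°

The sunset hour angle satisfies cos H_s = −tan φ tan δ = -0.1424, giving H_s = 98.19°.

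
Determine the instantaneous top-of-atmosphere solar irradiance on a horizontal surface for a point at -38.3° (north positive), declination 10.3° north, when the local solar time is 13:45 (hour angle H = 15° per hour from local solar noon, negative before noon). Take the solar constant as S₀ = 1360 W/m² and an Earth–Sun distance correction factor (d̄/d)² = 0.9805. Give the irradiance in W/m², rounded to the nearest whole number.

Hour angle H = 15° × (13.75 − 12) = 26.25°.
cos θ_z = sin φ sin δ + cos φ cos δ cos H = (-0.6198)(0.1788) + (0.7848)(0.9839)(0.8969) = 0.5817.
Top-of-atmosphere irradiance = S₀ (d̄/d)² cos θ_z = 1360 × 0.9805 × 0.5817 = 775.69 W/m².

776 W/m²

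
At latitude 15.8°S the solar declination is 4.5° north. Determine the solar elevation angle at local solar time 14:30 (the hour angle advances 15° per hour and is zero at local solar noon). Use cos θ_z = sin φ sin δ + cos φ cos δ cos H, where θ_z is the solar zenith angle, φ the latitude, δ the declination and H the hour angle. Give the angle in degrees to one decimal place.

47.7°

Hour angle H = 15° × (14.5 − 12) = 37.50°.
With φ = -15.8°, δ = 4.5°, H = 37.50°: sin φ sin δ = -0.0214, cos φ cos δ cos H = 0.7610, so cos θ_z = 0.7396.
θ_z = arccos(0.7396) = 42.30°, so the elevation is 90° − 42.30° = 47.70°.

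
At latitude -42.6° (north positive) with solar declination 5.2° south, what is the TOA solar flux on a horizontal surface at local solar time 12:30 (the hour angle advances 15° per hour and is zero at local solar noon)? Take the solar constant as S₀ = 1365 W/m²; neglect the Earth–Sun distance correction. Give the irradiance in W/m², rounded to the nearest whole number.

Hour angle H = 15° × (12.5 − 12) = 7.50°.
With φ = -42.6°, δ = -5.2°, H = 7.50°: sin φ sin δ = 0.0613, cos φ cos δ cos H = 0.7268, so cos θ_z = 0.7881.
Top-of-atmosphere irradiance = S₀ cos θ_z = 1365 × 0.7881 = 1075.76 W/m².

1076 W/m²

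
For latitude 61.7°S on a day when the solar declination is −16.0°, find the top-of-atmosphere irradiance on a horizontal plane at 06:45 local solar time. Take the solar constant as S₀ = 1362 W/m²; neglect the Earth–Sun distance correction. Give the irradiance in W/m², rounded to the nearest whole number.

452 W/m²

Hour angle H = 15° × (6.75 − 12) = -78.75°.
cos θ_z = sin φ sin δ + cos φ cos δ cos H = (-0.8805)(-0.2756) + (0.4741)(0.9613)(0.1951) = 0.3316.
Top-of-atmosphere irradiance = S₀ cos θ_z = 1362 × 0.3316 = 451.64 W/m².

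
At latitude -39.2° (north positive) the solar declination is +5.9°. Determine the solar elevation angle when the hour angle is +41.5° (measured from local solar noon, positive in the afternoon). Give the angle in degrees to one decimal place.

30.8°

cos θ_z = sin(-39.2°) sin(5.9°) + cos(-39.2°) cos(5.9°) cos(41.50°) = -0.0650 + 0.5773 = 0.5123.
θ_z = arccos(0.5123) = 59.18°, so the elevation is 90° − 59.18° = 30.82°.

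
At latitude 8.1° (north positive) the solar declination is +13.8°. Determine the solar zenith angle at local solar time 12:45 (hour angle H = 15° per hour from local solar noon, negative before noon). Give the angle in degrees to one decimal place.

Hour angle H = 15° × (12.75 − 12) = 11.25°.
cos θ_z = sin(8.1°) sin(13.8°) + cos(8.1°) cos(13.8°) cos(11.25°) = 0.0336 + 0.9430 = 0.9766.
θ_z = arccos(0.9766) = 12.42°.

12.4°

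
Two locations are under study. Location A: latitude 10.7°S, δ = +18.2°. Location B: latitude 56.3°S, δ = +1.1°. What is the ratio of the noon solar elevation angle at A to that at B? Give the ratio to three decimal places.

A: 90° − |-10.7 − (18.2)| = 61.10°.
B: 90° − |-56.3 − (1.1)| = 32.60°.
Ratio A/B = 61.1000 / 32.6000 = 1.8742.

1.874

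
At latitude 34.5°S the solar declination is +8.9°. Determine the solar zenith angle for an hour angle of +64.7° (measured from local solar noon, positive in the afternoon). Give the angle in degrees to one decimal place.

cos θ_z = sin(-34.5°) sin(8.9°) + cos(-34.5°) cos(8.9°) cos(64.70°) = -0.0876 + 0.3480 = 0.2604.
θ_z = arccos(0.2604) = 74.91°.

74.9°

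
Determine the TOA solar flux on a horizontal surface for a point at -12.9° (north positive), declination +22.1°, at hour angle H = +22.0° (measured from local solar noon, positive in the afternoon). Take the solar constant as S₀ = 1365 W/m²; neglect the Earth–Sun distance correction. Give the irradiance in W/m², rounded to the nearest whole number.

1028 W/m²

With φ = -12.9°, δ = 22.1°, H = 22.00°: sin φ sin δ = -0.0840, cos φ cos δ cos H = 0.8374, so cos θ_z = 0.7534.
Top-of-atmosphere irradiance = S₀ cos θ_z = 1365 × 0.7534 = 1028.39 W/m².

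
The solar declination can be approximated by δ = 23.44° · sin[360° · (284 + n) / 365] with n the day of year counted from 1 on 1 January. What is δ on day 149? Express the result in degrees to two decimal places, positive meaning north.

+21.59°

360 × (284 + 149) / 365 = 427.068°; sin(427.068°) = 0.9210.
δ = 23.44 × 0.9210 = 21.588° ≈ +21.59°.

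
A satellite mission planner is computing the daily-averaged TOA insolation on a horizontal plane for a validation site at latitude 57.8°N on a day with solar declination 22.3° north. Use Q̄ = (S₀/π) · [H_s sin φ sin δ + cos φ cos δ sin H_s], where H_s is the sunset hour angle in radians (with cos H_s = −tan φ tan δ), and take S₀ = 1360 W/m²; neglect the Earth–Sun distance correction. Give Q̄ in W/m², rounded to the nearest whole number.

−tan φ tan δ = −(1.5880)(0.4101) = -0.6512; H_s = arccos(-0.6512) = 130.63°. In radians, H_s = 2.2799.
H_s sin φ sin δ = 2.2799 × 0.8462 × 0.3795 = 0.7322.
cos φ cos δ sin H_s = 0.5329 × 0.9252 × 0.7589 = 0.3742.
Q̄ = (1360/π) × (0.7322 + 0.3742) = 432.90 × 1.1064 = 478.96 W/m².

479 W/m²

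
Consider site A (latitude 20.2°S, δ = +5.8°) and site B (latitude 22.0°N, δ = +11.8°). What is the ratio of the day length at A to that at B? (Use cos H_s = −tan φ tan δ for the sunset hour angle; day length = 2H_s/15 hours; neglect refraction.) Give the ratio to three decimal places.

0.926

A: H_s = arccos(−tan -20.2° · tan 5.8°) = 87.86°, so 2H_s/15 = 11.7147 h.
B: H_s = arccos(−tan 22.0° · tan 11.8°) = 94.84°, so 2H_s/15 = 12.6453 h.
Ratio A/B = 11.7147 / 12.6453 = 0.9264.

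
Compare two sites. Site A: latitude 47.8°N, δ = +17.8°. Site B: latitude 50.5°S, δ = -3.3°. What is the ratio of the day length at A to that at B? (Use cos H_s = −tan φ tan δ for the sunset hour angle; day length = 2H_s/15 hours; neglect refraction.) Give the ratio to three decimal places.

1.178

A: H_s = arccos(−tan 47.8° · tan 17.8°) = 110.74°, so 2H_s/15 = 14.7653 h.
B: H_s = arccos(−tan -50.5° · tan -3.3°) = 94.01°, so 2H_s/15 = 12.5347 h.
Ratio A/B = 14.7653 / 12.5347 = 1.1780.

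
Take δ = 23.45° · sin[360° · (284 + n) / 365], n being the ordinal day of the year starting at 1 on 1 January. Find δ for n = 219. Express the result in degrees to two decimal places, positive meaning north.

+16.26°

360 × (284 + 219) / 365 = 496.110°; sin(496.110°) = 0.6933.
δ = 23.45 × 0.6933 = 16.258° ≈ +16.26°.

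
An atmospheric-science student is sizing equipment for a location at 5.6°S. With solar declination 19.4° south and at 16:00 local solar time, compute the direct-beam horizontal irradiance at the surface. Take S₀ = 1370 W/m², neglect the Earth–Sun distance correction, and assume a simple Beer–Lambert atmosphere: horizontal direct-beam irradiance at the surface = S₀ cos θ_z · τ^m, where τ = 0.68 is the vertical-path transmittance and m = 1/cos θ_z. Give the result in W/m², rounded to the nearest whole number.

319 W/m²

Hour angle H = 15° × (16 − 12) = 60.00°.
With φ = -5.6°, δ = -19.4°, H = 60.00°: sin φ sin δ = 0.0324, cos φ cos δ cos H = 0.4694, so cos θ_z = 0.5018.
Air mass m = 1/cos θ_z = 1/0.5018 = 1.993; τ^m = 0.68^1.993 = 0.4636.
Surface direct beam = 1370 × 0.5018 × 0.4636 = 318.71 W/m².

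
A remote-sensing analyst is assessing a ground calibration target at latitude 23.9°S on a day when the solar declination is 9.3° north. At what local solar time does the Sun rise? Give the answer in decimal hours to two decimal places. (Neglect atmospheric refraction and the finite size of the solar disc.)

6.28 h

The sunset hour angle satisfies cos H_s = −tan φ tan δ = 0.0726, giving H_s = 85.84°.
Sunrise is at 12 − H_s/15 = 12 − 5.723 = 6.277 h local solar time.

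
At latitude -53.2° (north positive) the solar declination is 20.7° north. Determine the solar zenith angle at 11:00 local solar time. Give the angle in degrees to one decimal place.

75.0°

Hour angle H = 15° × (11 − 12) = -15.00°.
cos θ_z = sin φ sin δ + cos φ cos δ cos H = (-0.8007)(0.3535) + (0.5990)(0.9354)(0.9659) = 0.2582.
θ_z = arccos(0.2582) = 75.04°.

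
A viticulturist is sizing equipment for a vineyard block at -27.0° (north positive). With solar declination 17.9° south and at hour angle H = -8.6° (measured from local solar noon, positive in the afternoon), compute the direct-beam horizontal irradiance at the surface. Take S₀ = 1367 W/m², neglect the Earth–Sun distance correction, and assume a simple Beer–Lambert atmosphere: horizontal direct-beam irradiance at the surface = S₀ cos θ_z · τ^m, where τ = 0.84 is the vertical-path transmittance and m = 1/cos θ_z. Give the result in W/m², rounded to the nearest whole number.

cos θ_z = sin(-27.0°) sin(-17.9°) + cos(-27.0°) cos(-17.9°) cos(-8.60°) = 0.1395 + 0.8383 = 0.9778.
Air mass m = 1/cos θ_z = 1/0.9778 = 1.023; τ^m = 0.84^1.023 = 0.8366.
Surface direct beam = 1367 × 0.9778 × 0.8366 = 1118.24 W/m².

1118 W/m²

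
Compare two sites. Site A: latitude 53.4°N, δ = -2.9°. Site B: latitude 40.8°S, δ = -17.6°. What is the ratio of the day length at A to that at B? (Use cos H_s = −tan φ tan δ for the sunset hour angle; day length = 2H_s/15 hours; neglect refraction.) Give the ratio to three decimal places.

0.813

A: H_s = arccos(−tan 53.4° · tan -2.9°) = 86.09°, so 2H_s/15 = 11.4787 h.
B: H_s = arccos(−tan -40.8° · tan -17.6°) = 105.89°, so 2H_s/15 = 14.1187 h.
Ratio A/B = 11.4787 / 14.1187 = 0.8130.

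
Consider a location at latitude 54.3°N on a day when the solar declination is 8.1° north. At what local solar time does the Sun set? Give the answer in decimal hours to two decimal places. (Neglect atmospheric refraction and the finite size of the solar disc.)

−tan φ tan δ = −(1.3916)(0.1423) = -0.1980; H_s = arccos(-0.1980) = 101.42°.
Sunset is at 12 + H_s/15 = 12 + 6.761 = 18.761 h local solar time.

18.76 h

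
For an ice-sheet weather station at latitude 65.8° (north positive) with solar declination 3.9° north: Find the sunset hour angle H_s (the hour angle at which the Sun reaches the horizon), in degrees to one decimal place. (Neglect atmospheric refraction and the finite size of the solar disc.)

The sunset hour angle satisfies cos H_s = −tan φ tan δ = -0.1517, giving H_s = 98.73°.

98.7°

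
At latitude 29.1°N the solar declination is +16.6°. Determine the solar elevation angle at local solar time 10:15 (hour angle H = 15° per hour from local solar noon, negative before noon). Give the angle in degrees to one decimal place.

62.9°

Hour angle H = 15° × (10.25 − 12) = -26.25°.
cos θ_z = sin(29.1°) sin(16.6°) + cos(29.1°) cos(16.6°) cos(-26.25°) = 0.1389 + 0.7510 = 0.8899.
θ_z = arccos(0.8899) = 27.14°, so the elevation is 90° − 27.14° = 62.86°.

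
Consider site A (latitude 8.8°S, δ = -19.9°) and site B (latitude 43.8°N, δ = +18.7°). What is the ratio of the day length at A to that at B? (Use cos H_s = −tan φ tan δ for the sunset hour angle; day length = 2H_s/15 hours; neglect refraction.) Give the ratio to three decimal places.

A: H_s = arccos(−tan -8.8° · tan -19.9°) = 93.21°, so 2H_s/15 = 12.4280 h.
B: H_s = arccos(−tan 43.8° · tan 18.7°) = 108.94°, so 2H_s/15 = 14.5253 h.
Ratio A/B = 12.4280 / 14.5253 = 0.8556.

0.856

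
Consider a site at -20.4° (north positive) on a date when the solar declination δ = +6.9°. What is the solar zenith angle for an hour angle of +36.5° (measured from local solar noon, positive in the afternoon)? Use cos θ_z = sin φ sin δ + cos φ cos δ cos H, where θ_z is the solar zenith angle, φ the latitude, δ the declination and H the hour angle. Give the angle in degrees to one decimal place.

45.1°

cos θ_z = sin φ sin δ + cos φ cos δ cos H = (-0.3486)(0.1201) + (0.9373)(0.9928)(0.8039) = 0.7062.
θ_z = arccos(0.7062) = 45.07°.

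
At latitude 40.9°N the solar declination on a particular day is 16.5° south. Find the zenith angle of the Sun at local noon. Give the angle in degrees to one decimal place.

57.4°

At local solar noon the hour angle is zero, so the zenith angle is |φ − δ| = |40.9° − (-16.5°)| = 57.4°.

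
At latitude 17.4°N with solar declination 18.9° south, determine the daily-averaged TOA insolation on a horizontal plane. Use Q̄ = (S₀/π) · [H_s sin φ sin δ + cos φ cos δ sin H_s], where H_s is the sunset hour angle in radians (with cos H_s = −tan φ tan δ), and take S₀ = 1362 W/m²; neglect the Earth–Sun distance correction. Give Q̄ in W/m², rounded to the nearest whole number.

−tan φ tan δ = −(0.3134)(-0.3424) = 0.1073; H_s = arccos(0.1073) = 83.84°. In radians, H_s = 1.4633.
H_s sin φ sin δ = 1.4633 × 0.2990 × -0.3239 = -0.1417.
cos φ cos δ sin H_s = 0.9542 × 0.9461 × 0.9942 = 0.8975.
Q̄ = (1362/π) × (-0.1417 + 0.8975) = 433.54 × 0.7558 = 327.67 W/m².

328 W/m²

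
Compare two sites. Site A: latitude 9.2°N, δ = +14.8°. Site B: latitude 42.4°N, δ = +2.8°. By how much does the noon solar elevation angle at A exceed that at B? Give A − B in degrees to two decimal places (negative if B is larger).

+34.00°

A: 90° − |9.2 − (14.8)| = 84.40°.
B: 90° − |42.4 − (2.8)| = 50.40°.
A − B = 84.40 − 50.40 = 34.00°.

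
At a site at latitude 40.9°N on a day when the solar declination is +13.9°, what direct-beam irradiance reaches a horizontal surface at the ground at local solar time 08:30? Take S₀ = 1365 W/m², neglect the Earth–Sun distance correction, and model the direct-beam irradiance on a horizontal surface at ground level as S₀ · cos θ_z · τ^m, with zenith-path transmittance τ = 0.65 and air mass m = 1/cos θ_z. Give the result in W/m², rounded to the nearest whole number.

404 W/m²

Hour angle H = 15° × (8.5 − 12) = -52.50°.
With φ = 40.9°, δ = 13.9°, H = -52.50°: sin φ sin δ = 0.1573, cos φ cos δ cos H = 0.4467, so cos θ_z = 0.6040.
Air mass m = 1/cos θ_z = 1/0.6040 = 1.656; τ^m = 0.65^1.656 = 0.4900.
Surface direct beam = 1365 × 0.6040 × 0.4900 = 403.99 W/m².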